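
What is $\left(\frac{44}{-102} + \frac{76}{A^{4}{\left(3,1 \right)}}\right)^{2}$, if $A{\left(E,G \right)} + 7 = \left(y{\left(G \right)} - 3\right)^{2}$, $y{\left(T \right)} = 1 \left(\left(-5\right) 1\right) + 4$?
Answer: $\frac{2192299684}{12440502369} \approx 0.17622$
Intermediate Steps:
$y{\left(T \right)} = -1$ ($y{\left(T \right)} = 1 \left(-5\right) + 4 = -5 + 4 = -1$)
$A{\left(E,G \right)} = 9$ ($A{\left(E,G \right)} = -7 + \left(-1 - 3\right)^{2} = -7 + \left(-4\right)^{2} = -7 + 16 = 9$)
$\left(\frac{44}{-102} + \frac{76}{A^{4}{\left(3,1 \right)}}\right)^{2} = \left(\frac{44}{-102} + \frac{76}{9^{4}}\right)^{2} = \left(44 \left(- \frac{1}{102}\right) + \frac{76}{6561}\right)^{2} = \left(- \frac{22}{51} + 76 \cdot \frac{1}{6561}\right)^{2} = \left(- \frac{22}{51} + \frac{76}{6561}\right)^{2} = \left(- \frac{46822}{111537}\right)^{2} = \frac{2192299684}{12440502369}$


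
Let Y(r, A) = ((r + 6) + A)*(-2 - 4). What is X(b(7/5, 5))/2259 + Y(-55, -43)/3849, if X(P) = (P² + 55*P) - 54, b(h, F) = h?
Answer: 3730664/24152475 ≈ 0.15446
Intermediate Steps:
X(P) = -54 + P² + 55*P
Y(r, A) = -36 - 6*A - 6*r (Y(r, A) = ((6 + r) + A)*(-6) = (6 + A + r)*(-6) = -36 - 6*A - 6*r)
X(b(7/5, 5))/2259 + Y(-55, -43)/3849 = (-54 + (7/5)² + 55*(7/5))/2259 + (-36 - 6*(-43) - 6*(-55))/3849 = (-54 + (7*(⅕))² + 55*(7*(⅕)))*(1/2259) + (-36 + 258 + 330)*(1/3849) = (-54 + (7/5)² + 55*(7/5))*(1/2259) + 552*(1/3849) = (-54 + 49/25 + 77)*(1/2259) + 184/1283 = (624/25)*(1/2259) + 184/1283 = 208/18825 + 184/1283 = 3730664/24152475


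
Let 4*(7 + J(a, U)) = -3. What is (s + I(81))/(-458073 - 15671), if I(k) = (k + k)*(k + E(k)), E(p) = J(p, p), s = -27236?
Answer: 30739/947488 ≈ 0.032443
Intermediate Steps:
J(a, U) = -31/4 (J(a, U) = -7 + (¼)*(-3) = -7 - ¾ = -31/4)
E(p) = -31/4
I(k) = 2*k*(-31/4 + k) (I(k) = (k + k)*(k - 31/4) = (2*k)*(-31/4 + k) = 2*k*(-31/4 + k))
(s + I(81))/(-458073 - 15671) = (-27236 + (½)*81*(-31 + 4*81))/(-458073 - 15671) = (-27236 + (½)*81*(-31 + 324))/(-473744) = (-27236 + (½)*81*293)*(-1/473744) = (-27236 + 23733/2)*(-1/473744) = -30739/2*(-1/473744) = 30739/947488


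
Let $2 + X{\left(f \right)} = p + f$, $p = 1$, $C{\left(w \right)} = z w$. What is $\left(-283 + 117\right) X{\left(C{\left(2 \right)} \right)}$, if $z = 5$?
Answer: $-1494$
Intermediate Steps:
$C{\left(w \right)} = 5 w$
$X{\left(f \right)} = -1 + f$ ($X{\left(f \right)} = -2 + \left(1 + f\right) = -1 + f$)
$\left(-283 + 117\right) X{\left(C{\left(2 \right)} \right)} = \left(-283 + 117\right) \left(-1 + 5 \cdot 2\right) = - 166 \left(-1 + 10\right) = \left(-166\right) 9 = -1494$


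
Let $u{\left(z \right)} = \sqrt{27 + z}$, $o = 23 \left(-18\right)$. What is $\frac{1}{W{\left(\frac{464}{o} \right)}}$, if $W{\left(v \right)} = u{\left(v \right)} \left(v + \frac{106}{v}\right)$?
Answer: $- \frac{72036 \sqrt{123211}}{12309898513} \approx -0.0020541$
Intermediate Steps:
$o = -414$
$W{\left(v \right)} = \sqrt{27 + v} \left(v + \frac{106}{v}\right)$
$\frac{1}{W{\left(\frac{464}{o} \right)}} = \frac{1}{\frac{1}{464 \frac{1}{-414}} \sqrt{27 + \frac{464}{-414}} \left(106 + \left(\frac{464}{-414}\right)^{2}\right)} = \frac{1}{\frac{1}{464 \left(- \frac{1}{414}\right)} \sqrt{27 + 464 \left(- \frac{1}{414}\right)} \left(106 + \left(464 \left(- \frac{1}{414}\right)\right)^{2}\right)} = \frac{1}{\frac{1}{- \frac{232}{207}} \sqrt{27 - \frac{232}{207}} \left(106 + \left(- \frac{232}{207}\right)^{2}\right)} = \frac{1}{\left(- \frac{207}{232}\right) \sqrt{\frac{5357}{207}} \left(106 + \frac{53824}{42849}\right)} = \frac{1}{\left(- \frac{207}{232}\right) \frac{\sqrt{123211}}{69} \cdot \frac{4595818}{42849}} = \frac{1}{\left(- \frac{2297909}{1656828}\right) \sqrt{123211}} = - \frac{72036 \sqrt{123211}}{12309898513}$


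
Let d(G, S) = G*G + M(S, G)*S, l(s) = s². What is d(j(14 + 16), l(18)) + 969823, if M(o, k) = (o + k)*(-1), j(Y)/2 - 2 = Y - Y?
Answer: 863567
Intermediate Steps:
j(Y) = 4 (j(Y) = 4 + 2*(Y - Y) = 4 + 2*0 = 4 + 0 = 4)
M(o, k) = -k - o (M(o, k) = (k + o)*(-1) = -k - o)
d(G, S) = G² + S*(-G - S) (d(G, S) = G*G + (-G - S)*S = G² + S*(-G - S))
d(j(14 + 16), l(18)) + 969823 = (4² - 1*18²*(4 + 18²)) + 969823 = (16 - 1*324*(4 + 324)) + 969823 = (16 - 1*324*328) + 969823 = (16 - 106272) + 969823 = -106256 + 969823 = 863567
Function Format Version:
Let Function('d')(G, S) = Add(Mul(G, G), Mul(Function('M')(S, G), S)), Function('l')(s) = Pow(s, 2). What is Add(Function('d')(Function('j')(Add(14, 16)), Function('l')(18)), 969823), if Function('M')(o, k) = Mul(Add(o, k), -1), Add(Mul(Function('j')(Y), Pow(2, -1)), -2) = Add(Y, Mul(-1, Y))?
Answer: 863567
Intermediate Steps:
Function('j')(Y) = 4 (Function('j')(Y) = Add(4, Mul(2, Add(Y, Mul(-1, Y)))) = Add(4, Mul(2, 0)) = Add(4, 0) = 4)
Function('M')(o, k) = Add(Mul(-1, k), Mul(-1, o)) (Function('M')(o, k) = Mul(Add(k, o), -1) = Add(Mul(-1, k), Mul(-1, o)))
Function('d')(G, S) = Add(Pow(G, 2), Mul(S, Add(Mul(-1, G), Mul(-1, S)))) (Function('d')(G, S) = Add(Mul(G, G), Mul(Add(Mul(-1, G), Mul(-1, S)), S)) = Add(Pow(G, 2), Mul(S, Add(Mul(-1, G), Mul(-1, S)))))
Add(Function('d')(Function('j')(Add(14, 16)), Function('l')(18)), 969823) = Add(Add(Pow(4, 2), Mul(-1, Pow(18, 2), Add(4, Pow(18, 2)))), 969823) = Add(Add(16, Mul(-1, 324, Add(4, 324))), 969823) = Add(Add(16, Mul(-1, 324, 328)), 969823) = Add(Add(16, -106272), 969823) = Add(-106256, 969823) = 863567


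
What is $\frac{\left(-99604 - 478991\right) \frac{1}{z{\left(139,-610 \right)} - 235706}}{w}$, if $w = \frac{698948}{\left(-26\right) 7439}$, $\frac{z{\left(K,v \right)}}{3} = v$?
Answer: $- \frac{4304168205}{6385588928} \approx -0.67404$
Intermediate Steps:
$z{\left(K,v \right)} = 3 v$
$w = - \frac{349474}{96707}$ ($w = \frac{698948}{-193414} = 698948 \left(- \frac{1}{193414}\right) = - \frac{349474}{96707} \approx -3.6137$)
$\frac{\left(-99604 - 478991\right) \frac{1}{z{\left(139,-610 \right)} - 235706}}{w} = \frac{\left(-99604 - 478991\right) \frac{1}{3 \left(-610\right) - 235706}}{- \frac{349474}{96707}} = - \frac{578595}{-1830 - 235706} \left(- \frac{96707}{349474}\right) = - \frac{578595}{-237536} \left(- \frac{96707}{349474}\right) = \left(-578595\right) \left(- \frac{1}{237536}\right) \left(- \frac{96707}{349474}\right) = \frac{578595}{237536} \left(- \frac{96707}{349474}\right) = - \frac{4304168205}{6385588928}$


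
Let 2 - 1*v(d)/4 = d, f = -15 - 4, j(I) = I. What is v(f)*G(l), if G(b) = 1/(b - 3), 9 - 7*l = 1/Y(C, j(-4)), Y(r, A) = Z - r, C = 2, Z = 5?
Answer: -1764/37 ≈ -47.676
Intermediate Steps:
f = -19
Y(r, A) = 5 - r
v(d) = 8 - 4*d
l = 26/21 (l = 9/7 - 1/(7*(5 - 1*2)) = 9/7 - 1/(7*(5 - 2)) = 9/7 - ⅐/3 = 9/7 - ⅐*⅓ = 9/7 - 1/21 = 26/21 ≈ 1.2381)
G(b) = 1/(-3 + b)
v(f)*G(l) = (8 - 4*(-19))/(-3 + 26/21) = (8 + 76)/(-37/21) = 84*(-21/37) = -1764/37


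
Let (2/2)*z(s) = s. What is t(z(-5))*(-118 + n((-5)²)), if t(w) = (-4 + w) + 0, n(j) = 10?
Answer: 972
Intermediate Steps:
z(s) = s
t(w) = -4 + w
t(z(-5))*(-118 + n((-5)²)) = (-4 - 5)*(-118 + 10) = -9*(-108) = 972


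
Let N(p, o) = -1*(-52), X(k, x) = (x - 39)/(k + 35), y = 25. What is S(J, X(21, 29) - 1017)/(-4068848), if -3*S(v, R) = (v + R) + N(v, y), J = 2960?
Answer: 55855/341783232 ≈ 0.00016342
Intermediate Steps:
X(k, x) = (-39 + x)/(35 + k)
N(p, o) = 52
S(v, R) = -52/3 - R/3 - v/3 (S(v, R) = -((v + R) + 52)/3 = -((R + v) + 52)/3 = -(52 + R + v)/3 = -52/3 - R/3 - v/3)
S(J, X(21, 29) - 1017)/(-4068848) = (-52/3 - ((-39 + 29)/(35 + 21) - 1017)/3 - 1/3*2960)/(-4068848) = (-52/3 - (-10/56 - 1017)/3 - 2960/3)*(-1/4068848) = (-52/3 - ((1/56)*(-10) - 1017)/3 - 2960/3)*(-1/4068848) = (-52/3 - (-5/28 - 1017)/3 - 2960/3)*(-1/4068848) = (-52/3 - 1/3*(-28481/28) - 2960/3)*(-1/4068848) = (-52/3 + 28481/84 - 2960/3)*(-1/4068848) = -55855/84*(-1/4068848) = 55855/341783232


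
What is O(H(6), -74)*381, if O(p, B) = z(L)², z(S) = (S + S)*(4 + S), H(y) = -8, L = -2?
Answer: 24384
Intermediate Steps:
z(S) = 2*S*(4 + S) (z(S) = (2*S)*(4 + S) = 2*S*(4 + S))
O(p, B) = 64 (O(p, B) = (2*(-2)*(4 - 2))² = (2*(-2)*2)² = (-8)² = 64)
O(H(6), -74)*381 = 64*381 = 24384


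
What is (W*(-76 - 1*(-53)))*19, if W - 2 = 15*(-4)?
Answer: 25346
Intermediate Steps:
W = -58 (W = 2 + 15*(-4) = 2 - 60 = -58)
(W*(-76 - 1*(-53)))*19 = -58*(-76 - 1*(-53))*19 = -58*(-76 + 53)*19 = -58*(-23)*19 = 1334*19 = 25346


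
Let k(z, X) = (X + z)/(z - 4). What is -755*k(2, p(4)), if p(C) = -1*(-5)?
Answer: 5285/2 ≈ 2642.5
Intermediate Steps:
p(C) = 5
k(z, X) = (X + z)/(-4 + z)
-755*k(2, p(4)) = -755*(5 + 2)/(-4 + 2) = -755*7/(-2) = -(-755)*7/2 = -755*(-7/2) = 5285/2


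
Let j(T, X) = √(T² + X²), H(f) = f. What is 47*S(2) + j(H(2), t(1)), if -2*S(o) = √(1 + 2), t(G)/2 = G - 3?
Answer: 2*√5 - 47*√3/2 ≈ -36.231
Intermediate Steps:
t(G) = -6 + 2*G (t(G) = 2*(G - 3) = 2*(-3 + G) = -6 + 2*G)
S(o) = -√3/2 (S(o) = -√(1 + 2)/2 = -√3/2)
47*S(2) + j(H(2), t(1)) = 47*(-√3/2) + √(2² + (-6 + 2*1)²) = -47*√3/2 + √(4 + (-6 + 2)²) = -47*√3/2 + √(4 + (-4)²) = -47*√3/2 + √(4 + 16) = -47*√3/2 + √20 = -47*√3/2 + 2*√5 = 2*√5 - 47*√3/2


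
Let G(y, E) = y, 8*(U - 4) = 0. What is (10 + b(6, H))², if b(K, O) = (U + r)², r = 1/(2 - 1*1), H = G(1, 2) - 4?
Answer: 1225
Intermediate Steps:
U = 4 (U = 4 + (⅛)*0 = 4 + 0 = 4)
H = -3 (H = 1 - 4 = -3)
r = 1 (r = 1/(2 - 1) = 1/1 = 1)
b(K, O) = 25 (b(K, O) = (4 + 1)² = 5² = 25)
(10 + b(6, H))² = (10 + 25)² = 35² = 1225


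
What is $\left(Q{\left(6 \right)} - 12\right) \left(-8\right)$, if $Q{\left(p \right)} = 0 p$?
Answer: $96$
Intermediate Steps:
$Q{\left(p \right)} = 0$
$\left(Q{\left(6 \right)} - 12\right) \left(-8\right) = \left(0 - 12\right) \left(-8\right) = \left(-12\right) \left(-8\right) = 96$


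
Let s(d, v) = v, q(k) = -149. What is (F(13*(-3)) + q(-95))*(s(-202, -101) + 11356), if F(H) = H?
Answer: -2115940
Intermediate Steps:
(F(13*(-3)) + q(-95))*(s(-202, -101) + 11356) = (13*(-3) - 149)*(-101 + 11356) = (-39 - 149)*11255 = -188*11255 = -2115940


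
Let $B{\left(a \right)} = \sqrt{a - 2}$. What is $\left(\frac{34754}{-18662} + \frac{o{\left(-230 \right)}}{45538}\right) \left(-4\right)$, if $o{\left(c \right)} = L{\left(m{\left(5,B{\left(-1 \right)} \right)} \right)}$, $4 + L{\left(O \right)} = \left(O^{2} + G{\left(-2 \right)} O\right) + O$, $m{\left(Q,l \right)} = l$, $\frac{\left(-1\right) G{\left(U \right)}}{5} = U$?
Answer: $\frac{1582758286}{212457539} - \frac{22 i \sqrt{3}}{22769} \approx 7.4498 - 0.0016736 i$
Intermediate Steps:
$B{\left(a \right)} = \sqrt{-2 + a}$
$G{\left(U \right)} = - 5 U$
$L{\left(O \right)} = -4 + O^{2} + 11 O$ ($L{\left(O \right)} = -4 + \left(\left(O^{2} + \left(-5\right) \left(-2\right) O\right) + O\right) = -4 + \left(\left(O^{2} + 10 O\right) + O\right) = -4 + \left(O^{2} + 11 O\right) = -4 + O^{2} + 11 O$)
$o{\left(c \right)} = -7 + 11 i \sqrt{3}$ ($o{\left(c \right)} = -4 + \left(\sqrt{-2 - 1}\right)^{2} + 11 \sqrt{-2 - 1} = -4 + \left(\sqrt{-3}\right)^{2} + 11 \sqrt{-3} = -4 + \left(i \sqrt{3}\right)^{2} + 11 i \sqrt{3} = -4 - 3 + 11 i \sqrt{3} = -7 + 11 i \sqrt{3}$)
$\left(\frac{34754}{-18662} + \frac{o{\left(-230 \right)}}{45538}\right) \left(-4\right) = \left(\frac{34754}{-18662} + \frac{-7 + 11 i \sqrt{3}}{45538}\right) \left(-4\right) = \left(34754 \left(- \frac{1}{18662}\right) + \left(-7 + 11 i \sqrt{3}\right) \frac{1}{45538}\right) \left(-4\right) = \left(- \frac{17377}{9331} - \left(\frac{7}{45538} - \frac{11 i \sqrt{3}}{45538}\right)\right) \left(-4\right) = \left(- \frac{791379143}{424915078} + \frac{11 i \sqrt{3}}{45538}\right) \left(-4\right) = \frac{1582758286}{212457539} - \frac{22 i \sqrt{3}}{22769}$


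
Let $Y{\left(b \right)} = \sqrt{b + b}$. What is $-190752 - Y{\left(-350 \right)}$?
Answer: $-190752 - 10 i \sqrt{7} \approx -1.9075 \cdot 10^{5} - 26.458 i$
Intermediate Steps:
$Y{\left(b \right)} = \sqrt{2} \sqrt{b}$ ($Y{\left(b \right)} = \sqrt{2 b} = \sqrt{2} \sqrt{b}$)
$-190752 - Y{\left(-350 \right)} = -190752 - \sqrt{2} \sqrt{-350} = -190752 - \sqrt{2} \cdot 5 i \sqrt{14} = -190752 - 10 i \sqrt{7}$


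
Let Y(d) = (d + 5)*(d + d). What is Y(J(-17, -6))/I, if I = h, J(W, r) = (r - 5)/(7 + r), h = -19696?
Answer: -33/4924 ≈ -0.0067019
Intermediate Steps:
J(W, r) = (-5 + r)/(7 + r)
Y(d) = 2*d*(5 + d) (Y(d) = (5 + d)*(2*d) = 2*d*(5 + d))
I = -19696
Y(J(-17, -6))/I = (2*((-5 - 6)/(7 - 6))*(5 + (-5 - 6)/(7 - 6)))/(-19696) = (2*(-11/1)*(5 - 11/1))*(-1/19696) = (2*(1*(-11))*(5 + 1*(-11)))*(-1/19696) = (2*(-11)*(5 - 11))*(-1/19696) = (2*(-11)*(-6))*(-1/19696) = 132*(-1/19696) = -33/4924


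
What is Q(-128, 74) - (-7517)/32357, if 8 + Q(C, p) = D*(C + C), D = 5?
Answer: -41668299/32357 ≈ -1287.8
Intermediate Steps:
Q(C, p) = -8 + 10*C (Q(C, p) = -8 + 5*(C + C) = -8 + 5*(2*C) = -8 + 10*C)
Q(-128, 74) - (-7517)/32357 = (-8 + 10*(-128)) - (-7517)/32357 = (-8 - 1280) - (-7517)/32357 = -1288 - 1*(-7517/32357) = -1288 + 7517/32357 = -41668299/32357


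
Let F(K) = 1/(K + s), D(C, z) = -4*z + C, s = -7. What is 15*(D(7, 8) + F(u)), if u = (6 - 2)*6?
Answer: -6360/17 ≈ -374.12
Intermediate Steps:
D(C, z) = C - 4*z
u = 24 (u = 4*6 = 24)
F(K) = 1/(-7 + K) (F(K) = 1/(K - 7) = 1/(-7 + K))
15*(D(7, 8) + F(u)) = 15*((7 - 4*8) + 1/(-7 + 24)) = 15*((7 - 32) + 1/17) = 15*(-25 + 1/17) = 15*(-424/17) = -6360/17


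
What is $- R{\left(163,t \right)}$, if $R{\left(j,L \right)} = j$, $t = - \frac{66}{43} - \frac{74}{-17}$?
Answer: $-163$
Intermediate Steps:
$t = \frac{2060}{731}$ ($t = \left(-66\right) \frac{1}{43} - - \frac{74}{17} = - \frac{66}{43} + \frac{74}{17} = \frac{2060}{731} \approx 2.8181$)
$- R{\left(163,t \right)} = \left(-1\right) 163 = -163$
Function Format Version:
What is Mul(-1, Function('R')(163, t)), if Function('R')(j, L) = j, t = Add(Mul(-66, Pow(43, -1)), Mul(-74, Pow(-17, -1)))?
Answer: -163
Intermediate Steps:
t = Rational(2060, 731) (t = Add(Mul(-66, Rational(1, 43)), Mul(-74, Rational(-1, 17))) = Add(Rational(-66, 43), Rational(74, 17)) = Rational(2060, 731) ≈ 2.8181)
Mul(-1, Function('R')(163, t)) = Mul(-1, 163) = -163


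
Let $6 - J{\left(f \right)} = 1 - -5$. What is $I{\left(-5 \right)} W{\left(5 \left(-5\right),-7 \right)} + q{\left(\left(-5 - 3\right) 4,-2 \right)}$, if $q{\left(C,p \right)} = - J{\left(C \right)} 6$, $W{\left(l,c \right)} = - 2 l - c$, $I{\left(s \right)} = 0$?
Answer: $0$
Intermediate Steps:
$J{\left(f \right)} = 0$ ($J{\left(f \right)} = 6 - \left(1 - -5\right) = 6 - \left(1 + 5\right) = 6 - 6 = 0$)
$W{\left(l,c \right)} = - c - 2 l$
$q{\left(C,p \right)} = 0$ ($q{\left(C,p \right)} = \left(-1\right) 0 \cdot 6 = 0 \cdot 6 = 0$)
$I{\left(-5 \right)} W{\left(5 \left(-5\right),-7 \right)} + q{\left(\left(-5 - 3\right) 4,-2 \right)} = 0 \left(\left(-1\right) \left(-7\right) - 2 \cdot 5 \left(-5\right)\right) + 0 = 0 \left(7 - -50\right) + 0 = 0 \left(7 + 50\right) + 0 = 0 \cdot 57 + 0 = 0 + 0 = 0$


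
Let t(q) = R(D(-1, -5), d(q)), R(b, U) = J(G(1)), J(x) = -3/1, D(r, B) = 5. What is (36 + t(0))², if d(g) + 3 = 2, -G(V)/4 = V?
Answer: 1089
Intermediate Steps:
G(V) = -4*V
J(x) = -3 (J(x) = -3*1 = -3)
d(g) = -1 (d(g) = -3 + 2 = -1)
R(b, U) = -3
t(q) = -3
(36 + t(0))² = (36 - 3)² = 33² = 1089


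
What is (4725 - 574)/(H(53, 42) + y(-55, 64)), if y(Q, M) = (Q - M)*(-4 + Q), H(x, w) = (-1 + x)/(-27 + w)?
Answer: 62265/105367 ≈ 0.59093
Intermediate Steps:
H(x, w) = (-1 + x)/(-27 + w)
y(Q, M) = (-4 + Q)*(Q - M)
(4725 - 574)/(H(53, 42) + y(-55, 64)) = (4725 - 574)/((-1 + 53)/(-27 + 42) + ((-55)² - 4*(-55) + 4*64 - 1*64*(-55))) = 4151/(52/15 + (3025 + 220 + 256 + 3520)) = 4151/((1/15)*52 + 7021) = 4151/(52/15 + 7021) = 4151/(105367/15) = 4151*(15/105367) = 62265/105367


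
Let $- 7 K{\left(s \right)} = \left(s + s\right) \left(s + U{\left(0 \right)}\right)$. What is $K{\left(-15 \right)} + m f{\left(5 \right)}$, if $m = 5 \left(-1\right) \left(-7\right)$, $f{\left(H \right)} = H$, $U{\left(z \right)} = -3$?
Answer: $\frac{685}{7} \approx 97.857$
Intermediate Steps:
$m = 35$ ($m = \left(-5\right) \left(-7\right) = 35$)
$K{\left(s \right)} = - \frac{2 s \left(-3 + s\right)}{7}$ ($K{\left(s \right)} = - \frac{\left(s + s\right) \left(s - 3\right)}{7} = - \frac{2 s \left(-3 + s\right)}{7}$)
$K{\left(-15 \right)} + m f{\left(5 \right)} = \frac{2}{7} \left(-15\right) \left(3 - -15\right) + 35 \cdot 5 = \frac{2}{7} \left(-15\right) \left(3 + 15\right) + 175 = \frac{2}{7} \left(-15\right) 18 + 175 = - \frac{540}{7} + 175 = \frac{685}{7}$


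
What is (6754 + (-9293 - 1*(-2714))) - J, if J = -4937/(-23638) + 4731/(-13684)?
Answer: 28325096035/161731196 ≈ 175.14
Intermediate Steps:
J = -22136735/161731196 (J = -4937*(-1/23638) + 4731*(-1/13684) = 4937/23638 - 4731/13684 = -22136735/161731196 ≈ -0.13687)
(6754 + (-9293 - 1*(-2714))) - J = (6754 + (-9293 - 1*(-2714))) - 1*(-22136735/161731196) = (6754 + (-9293 + 2714)) + 22136735/161731196 = (6754 - 6579) + 22136735/161731196 = 175 + 22136735/161731196 = 28325096035/161731196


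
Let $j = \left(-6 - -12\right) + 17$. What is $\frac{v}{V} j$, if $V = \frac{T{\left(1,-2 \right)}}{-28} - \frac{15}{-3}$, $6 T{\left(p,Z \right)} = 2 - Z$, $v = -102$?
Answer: $- \frac{98532}{209} \approx -471.44$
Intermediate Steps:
$T{\left(p,Z \right)} = \frac{1}{3} - \frac{Z}{6}$ ($T{\left(p,Z \right)} = \frac{2 - Z}{6} = \frac{1}{3} - \frac{Z}{6}$)
$V = \frac{209}{42}$ ($V = \frac{\frac{1}{3} - - \frac{1}{3}}{-28} - \frac{15}{-3} = \left(\frac{1}{3} + \frac{1}{3}\right) \left(- \frac{1}{28}\right) - -5 = \frac{2}{3} \left(- \frac{1}{28}\right) + 5 = - \frac{1}{42} + 5 = \frac{209}{42} \approx 4.9762$)
$j = 23$ ($j = \left(-6 + 12\right) + 17 = 6 + 17 = 23$)
$\frac{v}{V} j = - \frac{102}{\frac{209}{42}} \cdot 23 = \left(-102\right) \frac{42}{209} \cdot 23 = \left(- \frac{4284}{209}\right) 23 = - \frac{98532}{209}$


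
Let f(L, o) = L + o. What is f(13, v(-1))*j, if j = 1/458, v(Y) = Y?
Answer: 6/229 ≈ 0.026201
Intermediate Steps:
j = 1/458 ≈ 0.0021834
f(13, v(-1))*j = (13 - 1)*(1/458) = 12*(1/458) = 6/229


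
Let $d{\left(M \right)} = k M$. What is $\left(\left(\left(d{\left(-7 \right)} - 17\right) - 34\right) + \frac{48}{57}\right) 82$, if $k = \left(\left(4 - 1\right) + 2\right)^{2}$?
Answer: $- \frac{350796}{19} \approx -18463.0$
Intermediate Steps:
$k = 25$ ($k = \left(3 + 2\right)^{2} = 5^{2} = 25$)
$d{\left(M \right)} = 25 M$
$\left(\left(\left(d{\left(-7 \right)} - 17\right) - 34\right) + \frac{48}{57}\right) 82 = \left(\left(\left(25 \left(-7\right) - 17\right) - 34\right) + \frac{48}{57}\right) 82 = \left(\left(\left(-175 - 17\right) - 34\right) + 48 \cdot \frac{1}{57}\right) 82 = \left(\left(-192 - 34\right) + \frac{16}{19}\right) 82 = \left(-226 + \frac{16}{19}\right) 82 = \left(- \frac{4278}{19}\right) 82 = - \frac{350796}{19}$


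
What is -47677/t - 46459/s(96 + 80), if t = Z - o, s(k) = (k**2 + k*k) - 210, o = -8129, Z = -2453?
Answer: -1603687309/175223796 ≈ -9.1522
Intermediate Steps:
s(k) = -210 + 2*k**2 (s(k) = (k**2 + k**2) - 210 = 2*k**2 - 210 = -210 + 2*k**2)
t = 5676 (t = -2453 - 1*(-8129) = -2453 + 8129 = 5676)
-47677/t - 46459/s(96 + 80) = -47677/5676 - 46459/(-210 + 2*(96 + 80)**2) = -47677*1/5676 - 46459/(-210 + 2*176**2) = -47677/5676 - 46459/(-210 + 2*30976) = -47677/5676 - 46459/(-210 + 61952) = -47677/5676 - 46459/61742 = -1603687309/175223796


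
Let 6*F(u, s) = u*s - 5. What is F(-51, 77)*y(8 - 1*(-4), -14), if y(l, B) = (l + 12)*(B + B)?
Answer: 440384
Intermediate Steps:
F(u, s) = -5/6 + s*u/6 (F(u, s) = (u*s - 5)/6 = (s*u - 5)/6 = (-5 + s*u)/6 = -5/6 + s*u/6)
y(l, B) = 2*B*(12 + l) (y(l, B) = (12 + l)*(2*B) = 2*B*(12 + l))
F(-51, 77)*y(8 - 1*(-4), -14) = (-5/6 + (1/6)*77*(-51))*(2*(-14)*(12 + (8 - 1*(-4)))) = (-5/6 - 1309/2)*(2*(-14)*(12 + (8 + 4))) = -3932*(-14)*(12 + 12)/3 = -3932*(-14)*24/3 = -1966/3*(-672) = 440384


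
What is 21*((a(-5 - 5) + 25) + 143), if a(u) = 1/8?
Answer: 28245/8 ≈ 3530.6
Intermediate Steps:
a(u) = ⅛
21*((a(-5 - 5) + 25) + 143) = 21*((⅛ + 25) + 143) = 21*(201/8 + 143) = 21*(1345/8) = 28245/8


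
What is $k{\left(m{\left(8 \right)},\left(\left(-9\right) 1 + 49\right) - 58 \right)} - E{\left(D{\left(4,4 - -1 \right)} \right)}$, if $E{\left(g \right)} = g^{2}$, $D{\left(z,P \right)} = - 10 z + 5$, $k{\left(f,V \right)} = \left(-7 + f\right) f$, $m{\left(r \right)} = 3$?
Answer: $-1237$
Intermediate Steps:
$k{\left(f,V \right)} = f \left(-7 + f\right)$
$D{\left(z,P \right)} = 5 - 10 z$
$k{\left(m{\left(8 \right)},\left(\left(-9\right) 1 + 49\right) - 58 \right)} - E{\left(D{\left(4,4 - -1 \right)} \right)} = 3 \left(-7 + 3\right) - \left(5 - 40\right)^{2} = 3 \left(-4\right) - \left(5 - 40\right)^{2} = -12 - \left(-35\right)^{2} = -12 - 1225 = -1237$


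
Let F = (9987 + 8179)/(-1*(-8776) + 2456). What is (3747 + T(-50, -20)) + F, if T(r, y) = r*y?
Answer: 26668235/5616 ≈ 4748.6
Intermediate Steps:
F = 9083/5616 (F = 18166/(8776 + 2456) = 18166/11232 = 18166*(1/11232) = 9083/5616 ≈ 1.6173)
(3747 + T(-50, -20)) + F = (3747 - 50*(-20)) + 9083/5616 = (3747 + 1000) + 9083/5616 = 4747 + 9083/5616 = 26668235/5616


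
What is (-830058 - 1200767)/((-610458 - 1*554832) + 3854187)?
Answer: -2030825/2688897 ≈ -0.75526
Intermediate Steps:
(-830058 - 1200767)/((-610458 - 1*554832) + 3854187) = -2030825/((-610458 - 554832) + 3854187) = -2030825/(-1165290 + 3854187) = -2030825/2688897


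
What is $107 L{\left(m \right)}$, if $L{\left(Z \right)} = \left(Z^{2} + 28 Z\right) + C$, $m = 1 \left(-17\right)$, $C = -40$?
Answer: $-24289$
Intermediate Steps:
$m = -17$
$L{\left(Z \right)} = -40 + Z^{2} + 28 Z$ ($L{\left(Z \right)} = \left(Z^{2} + 28 Z\right) - 40 = -40 + Z^{2} + 28 Z$)
$107 L{\left(m \right)} = 107 \left(-40 + \left(-17\right)^{2} + 28 \left(-17\right)\right) = 107 \left(-40 + 289 - 476\right) = 107 \left(-227\right) = -24289$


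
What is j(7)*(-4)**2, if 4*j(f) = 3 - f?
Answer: -16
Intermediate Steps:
j(f) = 3/4 - f/4 (j(f) = (3 - f)/4 = 3/4 - f/4)
j(7)*(-4)**2 = (3/4 - 1/4*7)*(-4)**2 = (3/4 - 7/4)*16 = -1*16 = -16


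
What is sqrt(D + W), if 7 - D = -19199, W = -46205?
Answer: 7*I*sqrt(551) ≈ 164.31*I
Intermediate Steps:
D = 19206 (D = 7 - 1*(-19199) = 7 + 19199 = 19206)
sqrt(D + W) = sqrt(19206 - 46205) = sqrt(-26999) = 7*I*sqrt(551)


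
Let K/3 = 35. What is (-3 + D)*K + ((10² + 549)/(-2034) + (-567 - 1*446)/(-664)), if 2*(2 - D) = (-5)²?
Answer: -956405987/675288 ≈ -1416.3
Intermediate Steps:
D = -21/2 (D = 2 - ½*(-5)² = 2 - ½*25 = 2 - 25/2 = -21/2 ≈ -10.500)
K = 105 (K = 3*35 = 105)
(-3 + D)*K + ((10² + 549)/(-2034) + (-567 - 1*446)/(-664)) = (-3 - 21/2)*105 + ((10² + 549)/(-2034) + (-567 - 1*446)/(-664)) = -27/2*105 + ((100 + 549)*(-1/2034) + (-567 - 446)*(-1/664)) = -2835/2 + (649*(-1/2034) - 1013*(-1/664)) = -2835/2 + (-649/2034 + 1013/664) = -2835/2 + 814753/675288 = -956405987/675288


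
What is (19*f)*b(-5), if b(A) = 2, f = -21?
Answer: -798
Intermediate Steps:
(19*f)*b(-5) = (19*(-21))*2 = -399*2 = -798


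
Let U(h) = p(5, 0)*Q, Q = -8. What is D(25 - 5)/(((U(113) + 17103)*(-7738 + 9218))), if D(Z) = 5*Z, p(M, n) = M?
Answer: 5/1262662 ≈ 3.9599e-6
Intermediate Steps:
U(h) = -40 (U(h) = 5*(-8) = -40)
D(25 - 5)/(((U(113) + 17103)*(-7738 + 9218))) = (5*(25 - 5))/(((-40 + 17103)*(-7738 + 9218))) = (5*20)/((17063*1480)) = 100/25253240 = 100*(1/25253240) = 5/1262662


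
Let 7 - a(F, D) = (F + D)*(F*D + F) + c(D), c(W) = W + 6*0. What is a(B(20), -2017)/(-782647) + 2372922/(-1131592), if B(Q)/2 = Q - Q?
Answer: -929725313371/442818542012 ≈ -2.0996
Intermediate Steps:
B(Q) = 0 (B(Q) = 2*(Q - Q) = 2*0 = 0)
c(W) = W (c(W) = W + 0 = W)
a(F, D) = 7 - D - (D + F)*(F + D*F) (a(F, D) = 7 - ((F + D)*(F*D + F) + D) = 7 - ((D + F)*(D*F + F) + D) = 7 - ((D + F)*(F + D*F) + D) = 7 - (D + (D + F)*(F + D*F)) = 7 + (-D - (D + F)*(F + D*F)) = 7 - D - (D + F)*(F + D*F))
a(B(20), -2017)/(-782647) + 2372922/(-1131592) = (7 - 1*(-2017) - 1*0² - 1*(-2017)*0 - 1*(-2017)*0² - 1*0*(-2017)²)/(-782647) + 2372922/(-1131592) = (7 + 2017 - 1*0 + 0 - 1*(-2017)*0 - 1*0*4068289)*(-1/782647) + 2372922*(-1/1131592) = (7 + 2017 + 0 + 0 + 0 + 0)*(-1/782647) - 1186461/565796 = 2024*(-1/782647) - 1186461/565796 = -2024/782647 - 1186461/565796 = -929725313371/442818542012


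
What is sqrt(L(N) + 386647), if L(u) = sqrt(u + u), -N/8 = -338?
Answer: sqrt(386647 + 52*sqrt(2)) ≈ 621.87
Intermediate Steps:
N = 2704 (N = -8*(-338) = 2704)
L(u) = sqrt(2)*sqrt(u) (L(u) = sqrt(2*u) = sqrt(2)*sqrt(u))
sqrt(L(N) + 386647) = sqrt(sqrt(2)*sqrt(2704) + 386647) = sqrt(sqrt(2)*52 + 386647) = sqrt(52*sqrt(2) + 386647) = sqrt(386647 + 52*sqrt(2))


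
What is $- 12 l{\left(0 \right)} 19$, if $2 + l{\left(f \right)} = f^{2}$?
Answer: $456$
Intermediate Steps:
$l{\left(f \right)} = -2 + f^{2}$
$- 12 l{\left(0 \right)} 19 = - 12 \left(-2 + 0^{2}\right) 19 = - 12 \left(-2 + 0\right) 19 = \left(-12\right) \left(-2\right) 19 = 24 \cdot 19 = 456$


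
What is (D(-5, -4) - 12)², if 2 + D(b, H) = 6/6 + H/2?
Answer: 225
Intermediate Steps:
D(b, H) = -1 + H/2 (D(b, H) = -2 + (6/6 + H/2) = -2 + (6*(⅙) + H*(½)) = -2 + (1 + H/2) = -1 + H/2)
(D(-5, -4) - 12)² = ((-1 + (½)*(-4)) - 12)² = ((-1 - 2) - 12)² = (-3 - 12)² = (-15)² = 225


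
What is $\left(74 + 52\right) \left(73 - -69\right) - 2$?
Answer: $17890$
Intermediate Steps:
$\left(74 + 52\right) \left(73 - -69\right) - 2 = 126 \left(73 + 69\right) - 2 = 126 \cdot 142 - 2 = 17892 - 2 = 17890$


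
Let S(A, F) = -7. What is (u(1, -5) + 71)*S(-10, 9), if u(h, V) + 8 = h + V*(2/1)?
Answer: -378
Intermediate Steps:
u(h, V) = -8 + h + 2*V (u(h, V) = -8 + (h + V*(2/1)) = -8 + (h + V*(2*1)) = -8 + (h + V*2) = -8 + (h + 2*V) = -8 + h + 2*V)
(u(1, -5) + 71)*S(-10, 9) = ((-8 + 1 + 2*(-5)) + 71)*(-7) = ((-8 + 1 - 10) + 71)*(-7) = (-17 + 71)*(-7) = 54*(-7) = -378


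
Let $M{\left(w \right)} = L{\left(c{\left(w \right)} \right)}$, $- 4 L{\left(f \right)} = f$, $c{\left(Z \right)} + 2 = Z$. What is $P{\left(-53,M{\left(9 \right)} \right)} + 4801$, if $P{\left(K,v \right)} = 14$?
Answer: $4815$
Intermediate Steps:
$c{\left(Z \right)} = -2 + Z$
$L{\left(f \right)} = - \frac{f}{4}$
$M{\left(w \right)} = \frac{1}{2} - \frac{w}{4}$ ($M{\left(w \right)} = - \frac{-2 + w}{4} = \frac{1}{2} - \frac{w}{4}$)
$P{\left(-53,M{\left(9 \right)} \right)} + 4801 = 14 + 4801 = 4815$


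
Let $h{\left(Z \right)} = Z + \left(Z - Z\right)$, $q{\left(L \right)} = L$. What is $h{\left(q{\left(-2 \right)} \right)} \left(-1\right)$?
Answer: $2$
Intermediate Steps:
$h{\left(Z \right)} = Z$ ($h{\left(Z \right)} = Z + 0 = Z$)
$h{\left(q{\left(-2 \right)} \right)} \left(-1\right) = \left(-2\right) \left(-1\right) = 2$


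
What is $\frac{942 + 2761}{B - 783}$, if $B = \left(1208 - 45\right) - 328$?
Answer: $\frac{3703}{52} \approx 71.212$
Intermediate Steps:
$B = 835$ ($B = 1163 - 328 = 835$)
$\frac{942 + 2761}{B - 783} = \frac{942 + 2761}{835 - 783} = \frac{3703}{52}$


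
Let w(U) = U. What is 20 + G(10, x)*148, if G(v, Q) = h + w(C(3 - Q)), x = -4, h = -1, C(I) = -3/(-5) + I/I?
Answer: 544/5 ≈ 108.80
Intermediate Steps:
C(I) = 8/5 (C(I) = -3*(-⅕) + 1 = ⅗ + 1 = 8/5)
G(v, Q) = ⅗ (G(v, Q) = -1 + 8/5 = ⅗)
20 + G(10, x)*148 = 20 + (⅗)*148 = 20 + 444/5 = 544/5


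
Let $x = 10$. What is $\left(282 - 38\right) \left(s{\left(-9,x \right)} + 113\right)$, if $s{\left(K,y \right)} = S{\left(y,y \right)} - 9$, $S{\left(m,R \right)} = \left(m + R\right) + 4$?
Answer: $31232$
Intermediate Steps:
$S{\left(m,R \right)} = 4 + R + m$ ($S{\left(m,R \right)} = \left(R + m\right) + 4 = 4 + R + m$)
$s{\left(K,y \right)} = -5 + 2 y$ ($s{\left(K,y \right)} = \left(4 + y + y\right) - 9 = \left(4 + 2 y\right) - 9 = -5 + 2 y$)
$\left(282 - 38\right) \left(s{\left(-9,x \right)} + 113\right) = \left(282 - 38\right) \left(\left(-5 + 2 \cdot 10\right) + 113\right) = 244 \left(\left(-5 + 20\right) + 113\right) = 244 \left(15 + 113\right) = 244 \cdot 128 = 31232$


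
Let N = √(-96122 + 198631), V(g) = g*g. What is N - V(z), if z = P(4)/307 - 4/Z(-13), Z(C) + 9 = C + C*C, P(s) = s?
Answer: -409600/2036626641 + √102509 ≈ 320.17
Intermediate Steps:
Z(C) = -9 + C + C² (Z(C) = -9 + (C + C*C) = -9 + (C + C²) = -9 + C + C²)
z = -640/45129 (z = 4/307 - 4/(-9 - 13 + (-13)²) = 4*(1/307) - 4/(-9 - 13 + 169) = 4/307 - 4/147 = -640/45129 ≈ -0.014182)
V(g) = g²
N = √102509 ≈ 320.17
N - V(z) = √102509 - (-640/45129)² = √102509 - 1*409600/2036626641 = √102509 - 409600/2036626641 = -409600/2036626641 + √102509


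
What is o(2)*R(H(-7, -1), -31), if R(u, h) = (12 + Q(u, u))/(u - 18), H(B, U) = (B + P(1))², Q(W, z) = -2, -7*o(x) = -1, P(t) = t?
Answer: 5/63 ≈ 0.079365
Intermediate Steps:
o(x) = ⅐ (o(x) = -⅐*(-1) = ⅐)
H(B, U) = (1 + B)² (H(B, U) = (B + 1)² = (1 + B)²)
R(u, h) = 10/(-18 + u) (R(u, h) = (12 - 2)/(u - 18) = 10/(-18 + u))
o(2)*R(H(-7, -1), -31) = (10/(-18 + (1 - 7)²))/7 = (10/(-18 + (-6)²))/7 = (10/(-18 + 36))/7 = (10/18)/7 = (10*(1/18))/7 = (⅐)*(5/9) = 5/63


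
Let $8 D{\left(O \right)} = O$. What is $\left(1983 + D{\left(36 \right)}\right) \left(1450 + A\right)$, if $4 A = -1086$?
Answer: $\frac{9369075}{4} \approx 2.3423 \cdot 10^{6}$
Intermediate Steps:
$A = - \frac{543}{2}$ ($A = \frac{1}{4} \left(-1086\right) = - \frac{543}{2} \approx -271.5$)
$D{\left(O \right)} = \frac{O}{8}$
$\left(1983 + D{\left(36 \right)}\right) \left(1450 + A\right) = \left(1983 + \frac{1}{8} \cdot 36\right) \left(1450 - \frac{543}{2}\right) = \left(1983 + \frac{9}{2}\right) \frac{2357}{2} = \frac{3975}{2} \cdot \frac{2357}{2} = \frac{9369075}{4}$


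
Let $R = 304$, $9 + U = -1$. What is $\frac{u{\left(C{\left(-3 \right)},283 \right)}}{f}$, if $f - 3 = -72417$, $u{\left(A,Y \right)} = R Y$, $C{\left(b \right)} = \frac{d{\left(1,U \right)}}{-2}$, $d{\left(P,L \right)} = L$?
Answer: $- \frac{43016}{36207} \approx -1.1881$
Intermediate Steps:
$U = -10$ ($U = -9 - 1 = -10$)
$C{\left(b \right)} = 5$ ($C{\left(b \right)} = - \frac{10}{-2} = \left(-10\right) \left(- \frac{1}{2}\right) = 5$)
$u{\left(A,Y \right)} = 304 Y$
$f = -72414$ ($f = 3 - 72417 = -72414$)
$\frac{u{\left(C{\left(-3 \right)},283 \right)}}{f} = \frac{304 \cdot 283}{-72414} = 86032 \left(- \frac{1}{72414}\right) = - \frac{43016}{36207}$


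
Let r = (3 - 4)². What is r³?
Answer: 1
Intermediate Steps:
r = 1 (r = (-1)² = 1)
r³ = 1³ = 1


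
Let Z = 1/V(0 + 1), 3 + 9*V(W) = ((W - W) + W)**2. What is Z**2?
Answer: 81/4 ≈ 20.250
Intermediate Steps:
V(W) = -1/3 + W**2/9 (V(W) = -1/3 + ((W - W) + W)**2/9 = -1/3 + (0 + W)**2/9 = -1/3 + W**2/9)
Z = -9/2 (Z = 1/(-1/3 + (0 + 1)**2/9) = 1/(-1/3 + (1/9)*1**2) = 1/(-1/3 + (1/9)*1) = 1/(-1/3 + 1/9) = 1/(-2/9) = -9/2 ≈ -4.5000)
Z**2 = (-9/2)**2 = 81/4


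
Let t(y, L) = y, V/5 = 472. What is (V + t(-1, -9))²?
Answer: 5564881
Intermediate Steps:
V = 2360 (V = 5*472 = 2360)
(V + t(-1, -9))² = (2360 - 1)² = 2359² = 5564881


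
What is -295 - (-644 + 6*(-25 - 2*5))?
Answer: 559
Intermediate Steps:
-295 - (-644 + 6*(-25 - 2*5)) = -295 - (-644 + 6*(-25 - 10)) = -295 - (-644 + 6*(-35)) = -295 - (-644 - 210) = -295 - 1*(-854) = -295 + 854 = 559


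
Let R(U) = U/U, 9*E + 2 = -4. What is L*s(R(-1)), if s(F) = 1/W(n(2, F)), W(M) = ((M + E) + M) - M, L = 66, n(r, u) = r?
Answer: 99/2 ≈ 49.500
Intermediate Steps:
E = -⅔ (E = -2/9 + (⅑)*(-4) = -2/9 - 4/9 = -⅔ ≈ -0.66667)
R(U) = 1
W(M) = -⅔ + M (W(M) = ((M - ⅔) + M) - M = ((-⅔ + M) + M) - M = (-⅔ + 2*M) - M = -⅔ + M)
s(F) = ¾ (s(F) = 1/(-⅔ + 2) = 1/(4/3) = ¾)
L*s(R(-1)) = 66*(¾) = 99/2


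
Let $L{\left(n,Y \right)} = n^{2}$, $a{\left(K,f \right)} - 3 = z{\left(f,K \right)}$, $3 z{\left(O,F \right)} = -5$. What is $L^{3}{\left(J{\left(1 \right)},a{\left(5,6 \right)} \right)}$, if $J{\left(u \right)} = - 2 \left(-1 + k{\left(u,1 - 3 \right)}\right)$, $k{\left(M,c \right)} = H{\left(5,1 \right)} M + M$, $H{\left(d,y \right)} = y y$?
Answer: $64$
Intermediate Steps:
$z{\left(O,F \right)} = - \frac{5}{3}$ ($z{\left(O,F \right)} = \frac{1}{3} \left(-5\right) = - \frac{5}{3}$)
$H{\left(d,y \right)} = y^{2}$
$a{\left(K,f \right)} = \frac{4}{3}$ ($a{\left(K,f \right)} = 3 - \frac{5}{3} = \frac{4}{3}$)
$k{\left(M,c \right)} = 2 M$ ($k{\left(M,c \right)} = 1^{2} M + M = 1 M + M = M + M = 2 M$)
$J{\left(u \right)} = 2 - 4 u$ ($J{\left(u \right)} = - 2 \left(-1 + 2 u\right) = 2 - 4 u$)
$L^{3}{\left(J{\left(1 \right)},a{\left(5,6 \right)} \right)} = \left(\left(2 - 4\right)^{2}\right)^{3} = \left(\left(-2\right)^{2}\right)^{3} = 4^{3} = 64$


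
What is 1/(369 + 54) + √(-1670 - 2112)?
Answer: 1/423 + I*√3782 ≈ 0.0023641 + 61.498*I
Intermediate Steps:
1/(369 + 54) + √(-1670 - 2112) = 1/423 + √(-3782) = 1/423 + I*√3782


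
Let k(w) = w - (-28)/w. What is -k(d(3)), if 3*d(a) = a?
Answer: -29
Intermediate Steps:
d(a) = a/3
k(w) = w + 28/w
-k(d(3)) = -((1/3)*3 + 28/(((1/3)*3))) = -(1 + 28/1) = -(1 + 28*1) = -(1 + 28) = -1*29 = -29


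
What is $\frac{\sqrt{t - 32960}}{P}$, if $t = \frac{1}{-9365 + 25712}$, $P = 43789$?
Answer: $\frac{i \sqrt{8807716504293}}{715818783} \approx 0.004146 i$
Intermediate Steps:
$t = \frac{1}{16347} \approx 6.1173 \cdot 10^{-5}$
$\frac{\sqrt{t - 32960}}{P} = \frac{\sqrt{\frac{1}{16347} - 32960}}{43789} = \sqrt{- \frac{538797119}{16347}} \cdot \frac{1}{43789} = \frac{i \sqrt{8807716504293}}{16347} \cdot \frac{1}{43789} = \frac{i \sqrt{8807716504293}}{715818783}$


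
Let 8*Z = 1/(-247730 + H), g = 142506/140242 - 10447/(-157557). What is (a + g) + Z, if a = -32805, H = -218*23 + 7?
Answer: -732774467689459568389/22338016993076712 ≈ -32804.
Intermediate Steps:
g = 11958963008/11048054397 (g = 142506*(1/140242) - 10447*(-1/157557) = 71253/70121 + 10447/157557 = 11958963008/11048054397 ≈ 1.0824)
H = -5007 (H = -5014 + 7 = -5007)
Z = -1/2021896 (Z = 1/(8*(-247730 - 5007)) = (⅛)/(-252737) = (⅛)*(-1/252737) = -1/2021896 ≈ -4.9459e-7)
(a + g) + Z = (-32805 + 11958963008/11048054397) - 1/2021896 = -362419465530577/11048054397 - 1/2021896 = -732774467689459568389/22338016993076712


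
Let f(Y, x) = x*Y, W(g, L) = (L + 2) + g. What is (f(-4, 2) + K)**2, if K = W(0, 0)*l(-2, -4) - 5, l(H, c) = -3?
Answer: 361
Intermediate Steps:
W(g, L) = 2 + L + g (W(g, L) = (2 + L) + g = 2 + L + g)
f(Y, x) = Y*x
K = -11 (K = (2 + 0 + 0)*(-3) - 5 = 2*(-3) - 5 = -6 - 5 = -11)
(f(-4, 2) + K)**2 = (-4*2 - 11)**2 = (-8 - 11)**2 = (-19)**2 = 361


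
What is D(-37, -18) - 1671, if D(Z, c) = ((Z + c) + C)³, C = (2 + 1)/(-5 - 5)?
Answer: -170783377/1000 ≈ -1.7078e+5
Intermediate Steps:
C = -3/10 (C = 3/(-10) = 3*(-⅒) = -3/10 ≈ -0.30000)
D(Z, c) = (-3/10 + Z + c)³ (D(Z, c) = ((Z + c) - 3/10)³ = (-3/10 + Z + c)³)
D(-37, -18) - 1671 = (-3 + 10*(-37) + 10*(-18))³/1000 - 1671 = (-3 - 370 - 180)³/1000 - 1671 = (1/1000)*(-553)³ - 1671 = (1/1000)*(-169112377) - 1671 = -169112377/1000 - 1671 = -170783377/1000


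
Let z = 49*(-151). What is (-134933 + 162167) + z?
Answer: 19835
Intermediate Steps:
z = -7399
(-134933 + 162167) + z = (-134933 + 162167) - 7399 = 27234 - 7399 = 19835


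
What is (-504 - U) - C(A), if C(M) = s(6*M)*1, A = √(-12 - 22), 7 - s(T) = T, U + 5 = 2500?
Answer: -3006 + 6*I*√34 ≈ -3006.0 + 34.986*I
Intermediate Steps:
U = 2495 (U = -5 + 2500 = 2495)
s(T) = 7 - T
A = I*√34 (A = √(-34) = I*√34 ≈ 5.8309*I)
C(M) = 7 - 6*M (C(M) = (7 - 6*M)*1 = 7 - 6*M)
(-504 - U) - C(A) = (-504 - 1*2495) - (7 - 6*I*√34) = (-504 - 2495) - (7 - 6*I*√34) = -2999 + (-7 + 6*I*√34) = -3006 + 6*I*√34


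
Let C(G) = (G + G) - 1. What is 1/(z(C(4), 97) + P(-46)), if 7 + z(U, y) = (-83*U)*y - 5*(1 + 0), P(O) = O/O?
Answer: -1/56368 ≈ -1.7741e-5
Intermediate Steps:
P(O) = 1
C(G) = -1 + 2*G (C(G) = 2*G - 1 = -1 + 2*G)
z(U, y) = -12 - 83*U*y (z(U, y) = -7 + ((-83*U)*y - 5*(1 + 0)) = -7 + (-83*U*y - 5*1) = -7 + (-83*U*y - 5) = -7 + (-5 - 83*U*y) = -12 - 83*U*y)
1/(z(C(4), 97) + P(-46)) = 1/((-12 - 83*(-1 + 2*4)*97) + 1) = 1/((-12 - 83*(-1 + 8)*97) + 1) = 1/((-12 - 83*7*97) + 1) = 1/((-12 - 56357) + 1) = 1/(-56369 + 1) = 1/(-56368) = -1/56368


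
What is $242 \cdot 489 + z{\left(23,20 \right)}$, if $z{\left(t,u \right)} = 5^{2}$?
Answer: $118363$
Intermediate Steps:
$z{\left(t,u \right)} = 25$
$242 \cdot 489 + z{\left(23,20 \right)} = 242 \cdot 489 + 25 = 118338 + 25 = 118363$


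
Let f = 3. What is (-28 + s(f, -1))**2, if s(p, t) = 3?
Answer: 625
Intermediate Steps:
(-28 + s(f, -1))**2 = (-28 + 3)**2 = (-25)**2 = 625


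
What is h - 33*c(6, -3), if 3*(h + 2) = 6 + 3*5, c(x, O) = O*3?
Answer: 302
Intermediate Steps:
c(x, O) = 3*O
h = 5 (h = -2 + (6 + 3*5)/3 = -2 + (6 + 15)/3 = -2 + (1/3)*21 = -2 + 7 = 5)
h - 33*c(6, -3) = 5 - 99*(-3) = 5 - 33*(-9) = 5 + 297 = 302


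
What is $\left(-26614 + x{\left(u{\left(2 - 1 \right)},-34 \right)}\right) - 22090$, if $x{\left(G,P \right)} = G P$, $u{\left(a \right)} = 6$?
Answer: $-48908$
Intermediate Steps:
$\left(-26614 + x{\left(u{\left(2 - 1 \right)},-34 \right)}\right) - 22090 = \left(-26614 + 6 \left(-34\right)\right) - 22090 = \left(-26614 - 204\right) - 22090 = -26818 - 22090 = -48908$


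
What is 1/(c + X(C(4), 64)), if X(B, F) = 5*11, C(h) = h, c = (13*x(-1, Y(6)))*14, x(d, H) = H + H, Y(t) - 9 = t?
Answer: 1/5515 ≈ 0.00018132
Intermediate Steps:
Y(t) = 9 + t
x(d, H) = 2*H
c = 5460 (c = (13*(2*(9 + 6)))*14 = (13*(2*15))*14 = (13*30)*14 = 390*14 = 5460)
X(B, F) = 55
1/(c + X(C(4), 64)) = 1/(5460 + 55) = 1/5515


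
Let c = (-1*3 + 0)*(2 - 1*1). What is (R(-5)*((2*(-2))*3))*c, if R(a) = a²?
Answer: 900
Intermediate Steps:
c = -3 (c = (-3 + 0)*(2 - 1) = -3*1 = -3)
(R(-5)*((2*(-2))*3))*c = ((-5)²*((2*(-2))*3))*(-3) = (25*(-4*3))*(-3) = (25*(-12))*(-3) = -300*(-3) = 900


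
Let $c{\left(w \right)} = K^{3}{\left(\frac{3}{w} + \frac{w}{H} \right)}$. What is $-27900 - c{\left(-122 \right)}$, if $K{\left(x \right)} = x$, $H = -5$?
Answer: $- \frac{9620114896909}{226981000} \approx -42383.0$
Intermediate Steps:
$c{\left(w \right)} = \left(\frac{3}{w} - \frac{w}{5}\right)^{3}$ ($c{\left(w \right)} = \left(\frac{3}{w} + \frac{w}{-5}\right)^{3} = \left(\frac{3}{w} + w \left(- \frac{1}{5}\right)\right)^{3} = \left(\frac{3}{w} - \frac{w}{5}\right)^{3}$)
$-27900 - c{\left(-122 \right)} = -27900 - \frac{\left(15 - \left(-122\right)^{2}\right)^{3}}{125 \left(-1815848\right)} = -27900 - \frac{1}{125} \left(- \frac{1}{1815848}\right) \left(15 - 14884\right)^{3} = -27900 - \frac{1}{125} \left(- \frac{1}{1815848}\right) \left(-14869\right)^{3} = -27900 - \frac{1}{125} \left(- \frac{1}{1815848}\right) \left(-3287344996909\right) = -27900 - \frac{3287344996909}{226981000} = - \frac{9620114896909}{226981000}$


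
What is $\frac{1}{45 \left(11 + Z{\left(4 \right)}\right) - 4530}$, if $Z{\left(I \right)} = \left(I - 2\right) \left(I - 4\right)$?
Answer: $- \frac{1}{4035} \approx -0.00024783$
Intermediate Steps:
$Z{\left(I \right)} = \left(-4 + I\right) \left(-2 + I\right)$ ($Z{\left(I \right)} = \left(-2 + I\right) \left(-4 + I\right) = \left(-4 + I\right) \left(-2 + I\right)$)
$\frac{1}{45 \left(11 + Z{\left(4 \right)}\right) - 4530} = \frac{1}{45 \left(11 + \left(8 + 4^{2} - 24\right)\right) - 4530} = \frac{1}{45 \left(11 + \left(8 + 16 - 24\right)\right) - 4530} = \frac{1}{45 \left(11 + 0\right) - 4530} = \frac{1}{45 \cdot 11 - 4530} = \frac{1}{495 - 4530} = \frac{1}{-4035} = - \frac{1}{4035}$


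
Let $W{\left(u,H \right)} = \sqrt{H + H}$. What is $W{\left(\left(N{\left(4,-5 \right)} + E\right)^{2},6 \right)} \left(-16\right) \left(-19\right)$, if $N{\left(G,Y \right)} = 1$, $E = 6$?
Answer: $608 \sqrt{3} \approx 1053.1$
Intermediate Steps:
$W{\left(u,H \right)} = \sqrt{2} \sqrt{H}$ ($W{\left(u,H \right)} = \sqrt{2 H} = \sqrt{2} \sqrt{H}$)
$W{\left(\left(N{\left(4,-5 \right)} + E\right)^{2},6 \right)} \left(-16\right) \left(-19\right) = \sqrt{2} \sqrt{6} \left(-16\right) \left(-19\right) = 2 \sqrt{3} \left(-16\right) \left(-19\right) = - 32 \sqrt{3} \left(-19\right) = 608 \sqrt{3}$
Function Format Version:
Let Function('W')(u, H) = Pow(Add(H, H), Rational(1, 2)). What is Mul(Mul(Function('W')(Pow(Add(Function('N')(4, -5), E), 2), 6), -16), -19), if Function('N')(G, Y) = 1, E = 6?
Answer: Mul(608, Pow(3, Rational(1, 2))) ≈ 1053.1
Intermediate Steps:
Function('W')(u, H) = Mul(Pow(2, Rational(1, 2)), Pow(H, Rational(1, 2))) (Function('W')(u, H) = Pow(Mul(2, H), Rational(1, 2)) = Mul(Pow(2, Rational(1, 2)), Pow(H, Rational(1, 2))))
Mul(Mul(Function('W')(Pow(Add(Function('N')(4, -5), E), 2), 6), -16), -19) = Mul(Mul(Mul(Pow(2, Rational(1, 2)), Pow(6, Rational(1, 2))), -16), -19) = Mul(Mul(Mul(2, Pow(3, Rational(1, 2))), -16), -19) = Mul(Mul(-32, Pow(3, Rational(1, 2))), -19) = Mul(608, Pow(3, Rational(1, 2)))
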